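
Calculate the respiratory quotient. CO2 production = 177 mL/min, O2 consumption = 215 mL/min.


RQ = VCO2 / VO2
RQ = 177 / 215
RQ = 0.8233


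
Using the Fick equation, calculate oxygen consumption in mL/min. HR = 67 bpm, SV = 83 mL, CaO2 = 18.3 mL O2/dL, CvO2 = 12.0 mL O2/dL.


CO = HR*SV = 67*83/1000 = 5.561 L/min
a-v O2 diff = 18.3 - 12.0 = 6.3 mL/dL
VO2 = CO * (CaO2-CvO2) * 10 dL/L
VO2 = 5.561 * 6.3 * 10
VO2 = 350.3 mL/min


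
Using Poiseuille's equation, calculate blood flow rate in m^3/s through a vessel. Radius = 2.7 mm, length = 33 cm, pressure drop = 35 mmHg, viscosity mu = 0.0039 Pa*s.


Q = pi*r^4*dP / (8*mu*L)
r = 0.0027 m, L = 0.33 m
dP = 35 mmHg = 4666.27 Pa
Q = 7.5667e-05 m^3/s


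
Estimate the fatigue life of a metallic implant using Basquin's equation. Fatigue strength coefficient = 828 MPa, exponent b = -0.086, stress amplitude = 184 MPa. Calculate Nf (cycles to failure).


sigma_a = sigma_f' * (2Nf)^b
2Nf = (sigma_a/sigma_f')^(1/b)
2Nf = (184/828)^(1/-0.086)
2Nf = 39399830
Nf = 1.9700e+07


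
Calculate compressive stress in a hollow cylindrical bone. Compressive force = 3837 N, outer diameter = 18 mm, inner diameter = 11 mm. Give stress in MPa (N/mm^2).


A = pi*(r_o^2 - r_i^2)
r_o = 9 mm, r_i = 5.5 mm
A = 159.436 mm^2
sigma = F/A = 3837 / 159.436
sigma = 24.07 MPa


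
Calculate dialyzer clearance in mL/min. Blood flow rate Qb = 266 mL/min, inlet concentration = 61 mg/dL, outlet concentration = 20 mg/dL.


K = Qb * (Cb_in - Cb_out) / Cb_in
K = 266 * (61 - 20) / 61
K = 178.8 mL/min


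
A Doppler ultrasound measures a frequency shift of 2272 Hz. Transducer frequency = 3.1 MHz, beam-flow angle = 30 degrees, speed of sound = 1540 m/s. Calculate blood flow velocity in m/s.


v = fd * c / (2 * f0 * cos(theta))
v = 2272 * 1540 / (2 * 3.1000e+06 * cos(30))
v = 0.6516 m/s


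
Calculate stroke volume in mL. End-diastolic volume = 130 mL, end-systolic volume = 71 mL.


SV = EDV - ESV
SV = 130 - 71
SV = 59 mL


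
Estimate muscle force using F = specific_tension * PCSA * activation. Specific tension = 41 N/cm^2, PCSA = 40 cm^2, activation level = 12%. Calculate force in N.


F = sigma * PCSA * activation
F = 41 * 40 * 0.12
F = 196.8 N


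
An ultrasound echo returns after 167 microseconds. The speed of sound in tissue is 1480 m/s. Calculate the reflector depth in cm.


depth = c * t / 2
t = 167 us = 1.6700e-04 s
depth = 1480 * 1.6700e-04 / 2
depth = 0.12358 m = 12.358 cm


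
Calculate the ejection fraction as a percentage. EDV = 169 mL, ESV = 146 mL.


SV = EDV - ESV = 169 - 146 = 23 mL
EF = SV/EDV * 100 = 23/169 * 100
EF = 13.61%


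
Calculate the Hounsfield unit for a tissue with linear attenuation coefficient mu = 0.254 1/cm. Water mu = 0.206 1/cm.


HU = ((mu_tissue - mu_water) / mu_water) * 1000
HU = ((0.254 - 0.206) / 0.206) * 1000
HU = 233


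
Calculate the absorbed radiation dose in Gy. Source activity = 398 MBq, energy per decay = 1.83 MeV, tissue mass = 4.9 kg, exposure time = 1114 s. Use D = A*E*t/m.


A = 398 MBq = 3.9800e+08 Bq
E = 1.83 MeV = 2.93166e-13 J
D = A*E*t/m = 3.9800e+08*2.93166e-13*1114/4.9
D = 0.02653 Gy


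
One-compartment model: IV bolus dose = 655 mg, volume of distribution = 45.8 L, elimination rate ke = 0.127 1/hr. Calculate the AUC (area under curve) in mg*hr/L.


C0 = Dose/Vd = 655/45.8 = 14.3013 mg/L
AUC = C0/ke = 14.3013/0.127
AUC = 112.6 mg*hr/L


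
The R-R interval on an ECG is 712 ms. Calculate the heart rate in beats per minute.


HR = 60 / RR_interval(s)
RR = 712 ms = 0.712 s
HR = 60 / 0.712 = 84.27 bpm


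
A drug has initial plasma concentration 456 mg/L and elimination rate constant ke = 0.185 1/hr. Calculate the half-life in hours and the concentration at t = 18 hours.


t_half = ln(2) / ke = 0.693147 / 0.185 = 3.747 hr
C(t) = C0 * exp(-ke*t) = 456 * exp(-0.185*18)
C(18) = 16.32 mg/L


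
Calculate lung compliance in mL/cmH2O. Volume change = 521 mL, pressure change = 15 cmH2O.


C = dV / dP
C = 521 / 15
C = 34.73 mL/cmH2O


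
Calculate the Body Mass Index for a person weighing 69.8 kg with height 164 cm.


BMI = weight / height^2
height = 164 cm = 1.64 m
BMI = 69.8 / 1.64^2
BMI = 25.95 kg/m^2


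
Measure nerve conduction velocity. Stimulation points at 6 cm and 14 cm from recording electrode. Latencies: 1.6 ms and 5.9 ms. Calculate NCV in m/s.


Distance = (14 - 6) / 100 = 0.08 m
dt = (5.9 - 1.6) / 1000 = 0.0043 s
NCV = dist / dt = 18.6 m/s


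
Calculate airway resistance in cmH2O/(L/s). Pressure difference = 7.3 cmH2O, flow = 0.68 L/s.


R = dP / flow
R = 7.3 / 0.68
R = 10.74 cmH2O/(L/s)


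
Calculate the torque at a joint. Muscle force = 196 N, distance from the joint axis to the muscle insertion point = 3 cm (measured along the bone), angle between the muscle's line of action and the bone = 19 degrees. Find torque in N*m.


Torque = F * d * sin(theta)   (moment arm = d*sin(theta))
d = 3 cm = 0.03 m
Torque = 196 * 0.03 * sin(19)
Torque = 1.914 N*m


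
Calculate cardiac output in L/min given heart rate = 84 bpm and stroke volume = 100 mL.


CO = HR * SV
CO = 84 * 100 / 1000
CO = 8.4 L/min


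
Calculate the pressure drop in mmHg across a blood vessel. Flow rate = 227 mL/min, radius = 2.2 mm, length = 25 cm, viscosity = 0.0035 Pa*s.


dP = 8*mu*L*Q / (pi*r^4)
Q = 227 mL/min = 3.78333e-06 m^3/s
dP = 359.858 Pa = 359.858 / 133.322 mmHg = 2.699 mmHg


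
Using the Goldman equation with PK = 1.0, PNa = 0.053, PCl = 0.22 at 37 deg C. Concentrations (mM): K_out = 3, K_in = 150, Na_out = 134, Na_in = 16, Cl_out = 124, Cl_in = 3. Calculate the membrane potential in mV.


Vm = (RT/F)*ln((PK*Ko + PNa*Nao + PCl*Cli)/(PK*Ki + PNa*Nai + PCl*Clo))
Numer = 10.762, Denom = 178.128
Vm = -75 mV


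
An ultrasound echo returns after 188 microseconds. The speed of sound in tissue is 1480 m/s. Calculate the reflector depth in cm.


depth = c * t / 2
t = 188 us = 1.8800e-04 s
depth = 1480 * 1.8800e-04 / 2
depth = 0.13912 m = 13.912 cm


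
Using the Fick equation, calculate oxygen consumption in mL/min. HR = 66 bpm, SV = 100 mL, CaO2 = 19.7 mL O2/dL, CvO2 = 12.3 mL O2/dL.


CO = HR*SV = 66*100/1000 = 6.6 L/min
a-v O2 diff = 19.7 - 12.3 = 7.4 mL/dL
VO2 = CO * (CaO2-CvO2) * 10 dL/L
VO2 = 6.6 * 7.4 * 10
VO2 = 488.4 mL/min


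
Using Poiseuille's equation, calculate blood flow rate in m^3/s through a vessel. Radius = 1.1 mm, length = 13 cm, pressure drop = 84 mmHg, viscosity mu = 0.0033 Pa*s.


Q = pi*r^4*dP / (8*mu*L)
r = 0.0011 m, L = 0.13 m
dP = 84 mmHg = 11199.048 Pa
Q = 1.5009e-05 m^3/s


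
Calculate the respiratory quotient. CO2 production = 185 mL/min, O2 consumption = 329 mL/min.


RQ = VCO2 / VO2
RQ = 185 / 329
RQ = 0.5623


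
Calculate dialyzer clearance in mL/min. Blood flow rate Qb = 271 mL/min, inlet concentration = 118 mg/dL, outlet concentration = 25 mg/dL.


K = Qb * (Cb_in - Cb_out) / Cb_in
K = 271 * (118 - 25) / 118
K = 213.6 mL/min


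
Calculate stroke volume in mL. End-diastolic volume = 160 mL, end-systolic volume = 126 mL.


SV = EDV - ESV
SV = 160 - 126
SV = 34 mL


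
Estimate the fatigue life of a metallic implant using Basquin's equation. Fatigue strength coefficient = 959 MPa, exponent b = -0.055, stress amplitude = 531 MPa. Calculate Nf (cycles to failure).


sigma_a = sigma_f' * (2Nf)^b
2Nf = (sigma_a/sigma_f')^(1/b)
2Nf = (531/959)^(1/-0.055)
2Nf = 46527.601
Nf = 2.326e+04


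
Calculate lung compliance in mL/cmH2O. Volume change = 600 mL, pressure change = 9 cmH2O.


C = dV / dP
C = 600 / 9
C = 66.67 mL/cmH2O


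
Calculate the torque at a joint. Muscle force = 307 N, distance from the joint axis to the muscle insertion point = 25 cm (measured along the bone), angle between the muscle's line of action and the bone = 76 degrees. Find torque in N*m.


Torque = F * d * sin(theta)   (moment arm = d*sin(theta))
d = 25 cm = 0.25 m
Torque = 307 * 0.25 * sin(76)
Torque = 74.47 N*m


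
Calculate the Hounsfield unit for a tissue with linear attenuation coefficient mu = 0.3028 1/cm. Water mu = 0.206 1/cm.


HU = ((mu_tissue - mu_water) / mu_water) * 1000
HU = ((0.3028 - 0.206) / 0.206) * 1000
HU = 469.9


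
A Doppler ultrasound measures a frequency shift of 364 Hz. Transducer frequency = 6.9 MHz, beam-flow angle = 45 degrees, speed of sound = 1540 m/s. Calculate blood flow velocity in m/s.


v = fd * c / (2 * f0 * cos(theta))
v = 364 * 1540 / (2 * 6.9000e+06 * cos(45))
v = 0.05745 m/s


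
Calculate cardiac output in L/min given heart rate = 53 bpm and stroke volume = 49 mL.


CO = HR * SV
CO = 53 * 49 / 1000
CO = 2.597 L/min


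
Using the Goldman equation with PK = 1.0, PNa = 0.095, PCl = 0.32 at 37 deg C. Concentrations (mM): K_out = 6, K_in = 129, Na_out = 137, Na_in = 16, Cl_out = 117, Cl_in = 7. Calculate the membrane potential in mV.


Vm = (RT/F)*ln((PK*Ko + PNa*Nao + PCl*Cli)/(PK*Ki + PNa*Nai + PCl*Clo))
Numer = 21.255, Denom = 167.96
Vm = -55.24 mV


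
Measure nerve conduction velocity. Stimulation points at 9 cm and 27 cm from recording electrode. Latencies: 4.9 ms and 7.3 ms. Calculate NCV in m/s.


Distance = (27 - 9) / 100 = 0.18 m
dt = (7.3 - 4.9) / 1000 = 0.0024 s
NCV = dist / dt = 75 m/s


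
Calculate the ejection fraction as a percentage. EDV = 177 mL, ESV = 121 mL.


SV = EDV - ESV = 177 - 121 = 56 mL
EF = SV/EDV * 100 = 56/177 * 100
EF = 31.64%


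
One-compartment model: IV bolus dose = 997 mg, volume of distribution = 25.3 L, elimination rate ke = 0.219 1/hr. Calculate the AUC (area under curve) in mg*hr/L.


C0 = Dose/Vd = 997/25.3 = 39.4071 mg/L
AUC = C0/ke = 39.4071/0.219
AUC = 179.9 mg*hr/L


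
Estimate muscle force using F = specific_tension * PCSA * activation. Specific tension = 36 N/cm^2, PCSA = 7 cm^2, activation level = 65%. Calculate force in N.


F = sigma * PCSA * activation
F = 36 * 7 * 0.65
F = 163.8 N


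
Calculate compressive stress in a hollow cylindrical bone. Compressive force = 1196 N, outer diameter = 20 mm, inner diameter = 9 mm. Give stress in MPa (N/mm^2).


A = pi*(r_o^2 - r_i^2)
r_o = 10 mm, r_i = 4.5 mm
A = 250.542 mm^2
sigma = F/A = 1196 / 250.542
sigma = 4.774 MPa


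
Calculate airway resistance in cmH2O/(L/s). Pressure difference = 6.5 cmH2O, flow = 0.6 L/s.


R = dP / flow
R = 6.5 / 0.6
R = 10.83 cmH2O/(L/s)


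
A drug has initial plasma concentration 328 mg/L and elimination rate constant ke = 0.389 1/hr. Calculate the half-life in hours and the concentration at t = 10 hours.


t_half = ln(2) / ke = 0.693147 / 0.389 = 1.782 hr
C(t) = C0 * exp(-ke*t) = 328 * exp(-0.389*10)
C(10) = 6.706 mg/L


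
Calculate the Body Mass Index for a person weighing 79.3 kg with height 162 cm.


BMI = weight / height^2
height = 162 cm = 1.62 m
BMI = 79.3 / 1.62^2
BMI = 30.22 kg/m^2


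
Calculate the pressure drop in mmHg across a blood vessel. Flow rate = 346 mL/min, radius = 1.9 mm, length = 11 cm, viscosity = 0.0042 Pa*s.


dP = 8*mu*L*Q / (pi*r^4)
Q = 346 mL/min = 5.76667e-06 m^3/s
dP = 520.586 Pa = 520.586 / 133.322 mmHg = 3.905 mmHg


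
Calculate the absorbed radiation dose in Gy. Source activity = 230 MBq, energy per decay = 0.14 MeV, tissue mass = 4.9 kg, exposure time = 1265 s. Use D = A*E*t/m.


A = 230 MBq = 2.3000e+08 Bq
E = 0.14 MeV = 2.2428e-14 J
D = A*E*t/m = 2.3000e+08*2.2428e-14*1265/4.9
D = 0.001332 Gy


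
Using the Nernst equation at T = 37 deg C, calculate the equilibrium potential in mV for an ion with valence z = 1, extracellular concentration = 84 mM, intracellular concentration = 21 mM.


E = (RT/(zF)) * ln(C_out/C_in)
T = 37 + 273.15 = 310.15 K
E = (8.314 * 310.15 / (1 * 96485)) * ln(84/21)
E = 37.05 mV


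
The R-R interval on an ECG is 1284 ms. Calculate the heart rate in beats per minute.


HR = 60 / RR_interval(s)
RR = 1284 ms = 1.284 s
HR = 60 / 1.284 = 46.73 bpm


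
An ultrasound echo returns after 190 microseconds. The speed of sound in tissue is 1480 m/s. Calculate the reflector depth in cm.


depth = c * t / 2
t = 190 us = 1.9000e-04 s
depth = 1480 * 1.9000e-04 / 2
depth = 0.1406 m = 14.06 cm


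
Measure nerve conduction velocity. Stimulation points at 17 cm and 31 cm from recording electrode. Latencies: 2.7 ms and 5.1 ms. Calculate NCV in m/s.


Distance = (31 - 17) / 100 = 0.14 m
dt = (5.1 - 2.7) / 1000 = 0.0024 s
NCV = dist / dt = 58.33 m/s


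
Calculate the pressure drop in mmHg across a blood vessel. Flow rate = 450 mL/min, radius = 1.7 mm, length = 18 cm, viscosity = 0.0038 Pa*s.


dP = 8*mu*L*Q / (pi*r^4)
Q = 450 mL/min = 7.5e-06 m^3/s
dP = 1564.09 Pa = 1564.09 / 133.322 mmHg = 11.73 mmHg


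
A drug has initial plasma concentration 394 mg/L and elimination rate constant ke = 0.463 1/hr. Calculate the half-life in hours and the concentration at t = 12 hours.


t_half = ln(2) / ke = 0.693147 / 0.463 = 1.497 hr
C(t) = C0 * exp(-ke*t) = 394 * exp(-0.463*12)
C(12) = 1.522 mg/L


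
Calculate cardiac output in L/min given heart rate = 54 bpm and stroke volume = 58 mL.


CO = HR * SV
CO = 54 * 58 / 1000
CO = 3.132 L/min


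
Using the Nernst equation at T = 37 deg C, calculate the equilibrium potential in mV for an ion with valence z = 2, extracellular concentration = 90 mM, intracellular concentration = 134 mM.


E = (RT/(zF)) * ln(C_out/C_in)
T = 37 + 273.15 = 310.15 K
E = (8.314 * 310.15 / (2 * 96485)) * ln(90/134)
E = -5.319 mV


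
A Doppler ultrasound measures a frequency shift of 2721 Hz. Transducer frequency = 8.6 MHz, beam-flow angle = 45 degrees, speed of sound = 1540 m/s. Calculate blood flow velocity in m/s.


v = fd * c / (2 * f0 * cos(theta))
v = 2721 * 1540 / (2 * 8.6000e+06 * cos(45))
v = 0.3445 m/s


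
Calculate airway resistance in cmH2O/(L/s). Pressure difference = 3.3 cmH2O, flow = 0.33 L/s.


R = dP / flow
R = 3.3 / 0.33
R = 10 cmH2O/(L/s)


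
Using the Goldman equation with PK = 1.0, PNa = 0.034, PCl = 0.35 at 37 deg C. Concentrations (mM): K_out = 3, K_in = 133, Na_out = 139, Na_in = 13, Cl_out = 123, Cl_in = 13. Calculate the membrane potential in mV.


Vm = (RT/F)*ln((PK*Ko + PNa*Nao + PCl*Cli)/(PK*Ki + PNa*Nai + PCl*Clo))
Numer = 12.276, Denom = 176.492
Vm = -71.24 mV


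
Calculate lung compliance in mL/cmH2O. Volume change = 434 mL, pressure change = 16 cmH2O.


C = dV / dP
C = 434 / 16
C = 27.12 mL/cmH2O


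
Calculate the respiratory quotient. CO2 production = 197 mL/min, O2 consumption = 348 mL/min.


RQ = VCO2 / VO2
RQ = 197 / 348
RQ = 0.5661


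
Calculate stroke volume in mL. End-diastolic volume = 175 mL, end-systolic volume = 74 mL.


SV = EDV - ESV
SV = 175 - 74
SV = 101 mL


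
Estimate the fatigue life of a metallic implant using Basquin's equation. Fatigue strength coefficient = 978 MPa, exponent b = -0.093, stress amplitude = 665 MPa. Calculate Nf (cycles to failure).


sigma_a = sigma_f' * (2Nf)^b
2Nf = (sigma_a/sigma_f')^(1/b)
2Nf = (665/978)^(1/-0.093)
2Nf = 63.279103
Nf = 31.64


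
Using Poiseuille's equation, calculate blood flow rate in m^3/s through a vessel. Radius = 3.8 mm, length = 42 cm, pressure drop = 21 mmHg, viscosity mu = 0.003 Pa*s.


Q = pi*r^4*dP / (8*mu*L)
r = 0.0038 m, L = 0.42 m
dP = 21 mmHg = 2799.762 Pa
Q = 1.8195e-04 m^3/s


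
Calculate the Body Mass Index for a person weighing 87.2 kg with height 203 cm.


BMI = weight / height^2
height = 203 cm = 2.03 m
BMI = 87.2 / 2.03^2
BMI = 21.16 kg/m^2


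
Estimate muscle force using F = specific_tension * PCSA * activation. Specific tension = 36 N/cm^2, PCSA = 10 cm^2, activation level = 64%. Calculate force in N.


F = sigma * PCSA * activation
F = 36 * 10 * 0.64
F = 230.4 N


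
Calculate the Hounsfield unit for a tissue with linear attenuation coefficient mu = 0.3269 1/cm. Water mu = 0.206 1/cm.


HU = ((mu_tissue - mu_water) / mu_water) * 1000
HU = ((0.3269 - 0.206) / 0.206) * 1000
HU = 586.9


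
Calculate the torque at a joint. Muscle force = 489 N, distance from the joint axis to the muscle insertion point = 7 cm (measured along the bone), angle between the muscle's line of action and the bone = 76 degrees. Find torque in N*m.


Torque = F * d * sin(theta)   (moment arm = d*sin(theta))
d = 7 cm = 0.07 m
Torque = 489 * 0.07 * sin(76)
Torque = 33.21 N*m


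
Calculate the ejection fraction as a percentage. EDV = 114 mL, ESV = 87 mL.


SV = EDV - ESV = 114 - 87 = 27 mL
EF = SV/EDV * 100 = 27/114 * 100
EF = 23.68%


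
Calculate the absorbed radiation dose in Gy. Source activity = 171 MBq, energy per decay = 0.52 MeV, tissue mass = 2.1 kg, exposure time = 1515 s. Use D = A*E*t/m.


A = 171 MBq = 1.7100e+08 Bq
E = 0.52 MeV = 8.3304e-14 J
D = A*E*t/m = 1.7100e+08*8.3304e-14*1515/2.1
D = 0.01028 Gy


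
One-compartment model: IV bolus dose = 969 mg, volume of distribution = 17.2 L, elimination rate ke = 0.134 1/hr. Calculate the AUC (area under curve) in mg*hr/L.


C0 = Dose/Vd = 969/17.2 = 56.3372 mg/L
AUC = C0/ke = 56.3372/0.134
AUC = 420.4 mg*hr/L


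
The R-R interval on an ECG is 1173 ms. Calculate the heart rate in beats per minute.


HR = 60 / RR_interval(s)
RR = 1173 ms = 1.173 s
HR = 60 / 1.173 = 51.15 bpm


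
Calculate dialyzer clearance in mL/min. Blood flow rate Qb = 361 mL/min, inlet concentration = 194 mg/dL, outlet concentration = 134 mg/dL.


K = Qb * (Cb_in - Cb_out) / Cb_in
K = 361 * (194 - 134) / 194
K = 111.6 mL/min


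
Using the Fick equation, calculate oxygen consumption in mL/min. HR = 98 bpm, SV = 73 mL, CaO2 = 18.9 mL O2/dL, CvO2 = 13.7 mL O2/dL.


CO = HR*SV = 98*73/1000 = 7.154 L/min
a-v O2 diff = 18.9 - 13.7 = 5.2 mL/dL
VO2 = CO * (CaO2-CvO2) * 10 dL/L
VO2 = 7.154 * 5.2 * 10
VO2 = 372 mL/min


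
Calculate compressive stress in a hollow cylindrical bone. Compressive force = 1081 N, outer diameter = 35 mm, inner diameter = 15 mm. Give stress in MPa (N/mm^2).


A = pi*(r_o^2 - r_i^2)
r_o = 17.5 mm, r_i = 7.5 mm
A = 785.398 mm^2
sigma = F/A = 1081 / 785.398
sigma = 1.376 MPa


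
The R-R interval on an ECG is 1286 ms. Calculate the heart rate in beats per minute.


HR = 60 / RR_interval(s)
RR = 1286 ms = 1.286 s
HR = 60 / 1.286 = 46.66 bpm


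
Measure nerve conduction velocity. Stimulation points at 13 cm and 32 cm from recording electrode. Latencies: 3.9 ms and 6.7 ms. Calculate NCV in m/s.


Distance = (32 - 13) / 100 = 0.19 m
dt = (6.7 - 3.9) / 1000 = 0.0028 s
NCV = dist / dt = 67.86 m/s


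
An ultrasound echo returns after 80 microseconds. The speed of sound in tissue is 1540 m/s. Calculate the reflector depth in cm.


depth = c * t / 2
t = 80 us = 8.0000e-05 s
depth = 1540 * 8.0000e-05 / 2
depth = 0.0616 m = 6.16 cm


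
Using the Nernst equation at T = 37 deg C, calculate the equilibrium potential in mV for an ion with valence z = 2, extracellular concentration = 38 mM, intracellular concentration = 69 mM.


E = (RT/(zF)) * ln(C_out/C_in)
T = 37 + 273.15 = 310.15 K
E = (8.314 * 310.15 / (2 * 96485)) * ln(38/69)
E = -7.971 mV


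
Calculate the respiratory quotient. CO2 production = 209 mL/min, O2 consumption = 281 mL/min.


RQ = VCO2 / VO2
RQ = 209 / 281
RQ = 0.7438


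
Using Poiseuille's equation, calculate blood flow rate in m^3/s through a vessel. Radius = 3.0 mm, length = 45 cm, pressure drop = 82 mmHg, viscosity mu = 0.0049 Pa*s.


Q = pi*r^4*dP / (8*mu*L)
r = 0.003 m, L = 0.45 m
dP = 82 mmHg = 10932.404 Pa
Q = 1.5771e-04 m^3/s


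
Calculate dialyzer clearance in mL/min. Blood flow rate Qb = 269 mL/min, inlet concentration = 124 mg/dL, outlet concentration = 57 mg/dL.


K = Qb * (Cb_in - Cb_out) / Cb_in
K = 269 * (124 - 57) / 124
K = 145.3 mL/min


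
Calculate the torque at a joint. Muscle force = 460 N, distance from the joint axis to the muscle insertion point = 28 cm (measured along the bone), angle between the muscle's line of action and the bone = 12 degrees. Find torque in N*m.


Torque = F * d * sin(theta)   (moment arm = d*sin(theta))
d = 28 cm = 0.28 m
Torque = 460 * 0.28 * sin(12)
Torque = 26.78 N*m


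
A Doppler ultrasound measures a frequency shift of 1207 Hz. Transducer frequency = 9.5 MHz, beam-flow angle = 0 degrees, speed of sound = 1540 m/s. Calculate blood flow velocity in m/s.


v = fd * c / (2 * f0 * cos(theta))
v = 1207 * 1540 / (2 * 9.5000e+06 * cos(0))
v = 0.09783 m/s


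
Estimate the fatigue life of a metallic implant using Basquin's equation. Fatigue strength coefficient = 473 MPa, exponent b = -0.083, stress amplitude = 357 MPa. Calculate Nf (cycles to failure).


sigma_a = sigma_f' * (2Nf)^b
2Nf = (sigma_a/sigma_f')^(1/b)
2Nf = (357/473)^(1/-0.083)
2Nf = 29.662238
Nf = 14.83


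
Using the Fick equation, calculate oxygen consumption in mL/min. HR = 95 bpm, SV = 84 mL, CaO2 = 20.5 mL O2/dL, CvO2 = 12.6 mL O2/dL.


CO = HR*SV = 95*84/1000 = 7.98 L/min
a-v O2 diff = 20.5 - 12.6 = 7.9 mL/dL
VO2 = CO * (CaO2-CvO2) * 10 dL/L
VO2 = 7.98 * 7.9 * 10
VO2 = 630.4 mL/min


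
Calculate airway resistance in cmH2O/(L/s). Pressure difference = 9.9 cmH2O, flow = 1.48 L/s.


R = dP / flow
R = 9.9 / 1.48
R = 6.689 cmH2O/(L/s)


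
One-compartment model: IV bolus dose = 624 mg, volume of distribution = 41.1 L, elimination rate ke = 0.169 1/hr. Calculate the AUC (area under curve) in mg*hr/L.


C0 = Dose/Vd = 624/41.1 = 15.1825 mg/L
AUC = C0/ke = 15.1825/0.169
AUC = 89.84 mg*hr/L


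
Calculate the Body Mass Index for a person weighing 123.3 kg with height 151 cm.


BMI = weight / height^2
height = 151 cm = 1.51 m
BMI = 123.3 / 1.51^2
BMI = 54.08 kg/m^2


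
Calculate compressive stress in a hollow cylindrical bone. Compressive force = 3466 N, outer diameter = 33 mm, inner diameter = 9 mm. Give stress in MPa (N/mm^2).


A = pi*(r_o^2 - r_i^2)
r_o = 16.5 mm, r_i = 4.5 mm
A = 791.681 mm^2
sigma = F/A = 3466 / 791.681
sigma = 4.378 MPa


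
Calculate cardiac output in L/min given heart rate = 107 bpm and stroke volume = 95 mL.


CO = HR * SV
CO = 107 * 95 / 1000
CO = 10.16 L/min


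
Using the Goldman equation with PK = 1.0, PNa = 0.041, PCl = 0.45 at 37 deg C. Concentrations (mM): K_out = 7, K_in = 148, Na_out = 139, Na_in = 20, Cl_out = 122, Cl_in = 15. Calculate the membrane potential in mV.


Vm = (RT/F)*ln((PK*Ko + PNa*Nao + PCl*Cli)/(PK*Ki + PNa*Nai + PCl*Clo))
Numer = 19.449, Denom = 203.72
Vm = -62.78 mV


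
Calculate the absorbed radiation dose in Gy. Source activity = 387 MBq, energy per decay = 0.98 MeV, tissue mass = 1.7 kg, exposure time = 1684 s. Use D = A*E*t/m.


A = 387 MBq = 3.8700e+08 Bq
E = 0.98 MeV = 1.56996e-13 J
D = A*E*t/m = 3.8700e+08*1.56996e-13*1684/1.7
D = 0.06019 Gy


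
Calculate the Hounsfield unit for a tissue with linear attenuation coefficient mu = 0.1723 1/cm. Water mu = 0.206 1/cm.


HU = ((mu_tissue - mu_water) / mu_water) * 1000
HU = ((0.1723 - 0.206) / 0.206) * 1000
HU = -163.6


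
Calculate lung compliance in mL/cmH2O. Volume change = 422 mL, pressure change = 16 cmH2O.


C = dV / dP
C = 422 / 16
C = 26.38 mL/cmH2O


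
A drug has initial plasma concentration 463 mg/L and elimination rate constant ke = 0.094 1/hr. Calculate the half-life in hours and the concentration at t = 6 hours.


t_half = ln(2) / ke = 0.693147 / 0.094 = 7.374 hr
C(t) = C0 * exp(-ke*t) = 463 * exp(-0.094*6)
C(6) = 263.4 mg/L


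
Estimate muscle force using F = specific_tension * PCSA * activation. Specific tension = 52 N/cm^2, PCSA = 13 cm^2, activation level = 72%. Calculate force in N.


F = sigma * PCSA * activation
F = 52 * 13 * 0.72
F = 486.7 N


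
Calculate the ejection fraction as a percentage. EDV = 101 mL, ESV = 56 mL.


SV = EDV - ESV = 101 - 56 = 45 mL
EF = SV/EDV * 100 = 45/101 * 100
EF = 44.55%


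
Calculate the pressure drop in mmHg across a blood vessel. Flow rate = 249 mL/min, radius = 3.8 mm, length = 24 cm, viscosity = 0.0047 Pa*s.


dP = 8*mu*L*Q / (pi*r^4)
Q = 249 mL/min = 4.15e-06 m^3/s
dP = 57.1693 Pa = 57.1693 / 133.322 mmHg = 0.4288 mmHg


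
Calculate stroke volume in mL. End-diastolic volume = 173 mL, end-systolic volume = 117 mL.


SV = EDV - ESV
SV = 173 - 117
SV = 56 mL


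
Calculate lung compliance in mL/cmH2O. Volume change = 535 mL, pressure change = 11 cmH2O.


C = dV / dP
C = 535 / 11
C = 48.64 mL/cmH2O


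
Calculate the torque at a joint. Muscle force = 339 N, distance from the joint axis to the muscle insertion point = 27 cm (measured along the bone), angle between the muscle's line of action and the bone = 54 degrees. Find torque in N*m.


Torque = F * d * sin(theta)   (moment arm = d*sin(theta))
d = 27 cm = 0.27 m
Torque = 339 * 0.27 * sin(54)
Torque = 74.05 N*m


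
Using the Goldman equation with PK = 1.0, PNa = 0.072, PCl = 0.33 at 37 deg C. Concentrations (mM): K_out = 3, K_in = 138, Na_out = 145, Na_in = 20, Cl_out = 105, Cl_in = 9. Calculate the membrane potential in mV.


Vm = (RT/F)*ln((PK*Ko + PNa*Nao + PCl*Cli)/(PK*Ki + PNa*Nai + PCl*Clo))
Numer = 16.41, Denom = 174.09
Vm = -63.12 mV


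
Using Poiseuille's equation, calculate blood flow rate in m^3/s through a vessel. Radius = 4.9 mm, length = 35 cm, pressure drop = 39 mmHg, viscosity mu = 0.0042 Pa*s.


Q = pi*r^4*dP / (8*mu*L)
r = 0.0049 m, L = 0.35 m
dP = 39 mmHg = 5199.558 Pa
Q = 8.0074e-04 m^3/s


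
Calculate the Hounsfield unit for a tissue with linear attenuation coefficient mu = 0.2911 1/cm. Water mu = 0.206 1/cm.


HU = ((mu_tissue - mu_water) / mu_water) * 1000
HU = ((0.2911 - 0.206) / 0.206) * 1000
HU = 413.1


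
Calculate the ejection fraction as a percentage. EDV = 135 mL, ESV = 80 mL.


SV = EDV - ESV = 135 - 80 = 55 mL
EF = SV/EDV * 100 = 55/135 * 100
EF = 40.74%


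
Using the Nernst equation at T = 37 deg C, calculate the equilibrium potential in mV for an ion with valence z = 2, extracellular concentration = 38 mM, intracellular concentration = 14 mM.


E = (RT/(zF)) * ln(C_out/C_in)
T = 37 + 273.15 = 310.15 K
E = (8.314 * 310.15 / (2 * 96485)) * ln(38/14)
E = 13.34 mV


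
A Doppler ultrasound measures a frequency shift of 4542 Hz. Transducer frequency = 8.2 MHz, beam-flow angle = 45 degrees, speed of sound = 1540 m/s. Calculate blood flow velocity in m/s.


v = fd * c / (2 * f0 * cos(theta))
v = 4542 * 1540 / (2 * 8.2000e+06 * cos(45))
v = 0.6032 m/s


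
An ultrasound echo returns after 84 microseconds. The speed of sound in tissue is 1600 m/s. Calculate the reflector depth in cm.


depth = c * t / 2
t = 84 us = 8.4000e-05 s
depth = 1600 * 8.4000e-05 / 2
depth = 0.0672 m = 6.72 cm


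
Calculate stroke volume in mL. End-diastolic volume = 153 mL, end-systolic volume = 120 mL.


SV = EDV - ESV
SV = 153 - 120
SV = 33 mL


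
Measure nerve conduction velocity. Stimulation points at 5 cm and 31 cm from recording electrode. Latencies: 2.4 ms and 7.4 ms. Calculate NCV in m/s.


Distance = (31 - 5) / 100 = 0.26 m
dt = (7.4 - 2.4) / 1000 = 0.005 s
NCV = dist / dt = 52 m/s


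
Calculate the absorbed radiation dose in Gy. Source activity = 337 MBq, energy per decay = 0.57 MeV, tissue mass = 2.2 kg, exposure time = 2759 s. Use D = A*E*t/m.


A = 337 MBq = 3.3700e+08 Bq
E = 0.57 MeV = 9.1314e-14 J
D = A*E*t/m = 3.3700e+08*9.1314e-14*2759/2.2
D = 0.03859 Gy


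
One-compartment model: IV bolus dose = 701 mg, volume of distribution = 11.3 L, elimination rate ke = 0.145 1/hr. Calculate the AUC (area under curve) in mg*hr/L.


C0 = Dose/Vd = 701/11.3 = 62.0354 mg/L
AUC = C0/ke = 62.0354/0.145
AUC = 427.8 mg*hr/L


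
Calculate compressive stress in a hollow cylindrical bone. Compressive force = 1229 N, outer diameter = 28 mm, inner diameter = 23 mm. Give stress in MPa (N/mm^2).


A = pi*(r_o^2 - r_i^2)
r_o = 14 mm, r_i = 11.5 mm
A = 200.277 mm^2
sigma = F/A = 1229 / 200.277
sigma = 6.137 MPa


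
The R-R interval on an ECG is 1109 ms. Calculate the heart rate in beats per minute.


HR = 60 / RR_interval(s)
RR = 1109 ms = 1.109 s
HR = 60 / 1.109 = 54.1 bpm


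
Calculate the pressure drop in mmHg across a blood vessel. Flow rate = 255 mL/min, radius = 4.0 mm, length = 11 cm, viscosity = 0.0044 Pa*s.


dP = 8*mu*L*Q / (pi*r^4)
Q = 255 mL/min = 4.25e-06 m^3/s
dP = 20.4614 Pa = 20.4614 / 133.322 mmHg = 0.1535 mmHg


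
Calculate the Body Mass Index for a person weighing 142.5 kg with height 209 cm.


BMI = weight / height^2
height = 209 cm = 2.09 m
BMI = 142.5 / 2.09^2
BMI = 32.62 kg/m^2


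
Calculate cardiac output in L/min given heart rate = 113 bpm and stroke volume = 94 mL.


CO = HR * SV
CO = 113 * 94 / 1000
CO = 10.62 L/min


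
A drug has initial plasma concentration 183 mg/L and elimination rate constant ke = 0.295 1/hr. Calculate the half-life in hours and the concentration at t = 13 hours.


t_half = ln(2) / ke = 0.693147 / 0.295 = 2.35 hr
C(t) = C0 * exp(-ke*t) = 183 * exp(-0.295*13)
C(13) = 3.953 mg/L


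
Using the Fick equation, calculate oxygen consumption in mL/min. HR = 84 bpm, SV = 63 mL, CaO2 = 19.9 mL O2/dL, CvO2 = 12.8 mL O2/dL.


CO = HR*SV = 84*63/1000 = 5.292 L/min
a-v O2 diff = 19.9 - 12.8 = 7.1 mL/dL
VO2 = CO * (CaO2-CvO2) * 10 dL/L
VO2 = 5.292 * 7.1 * 10
VO2 = 375.7 mL/min


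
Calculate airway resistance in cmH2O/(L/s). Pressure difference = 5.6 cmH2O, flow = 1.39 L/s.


R = dP / flow
R = 5.6 / 1.39
R = 4.029 cmH2O/(L/s)


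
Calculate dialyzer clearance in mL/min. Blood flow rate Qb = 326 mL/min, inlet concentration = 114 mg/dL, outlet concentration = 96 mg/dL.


K = Qb * (Cb_in - Cb_out) / Cb_in
K = 326 * (114 - 96) / 114
K = 51.47 mL/min


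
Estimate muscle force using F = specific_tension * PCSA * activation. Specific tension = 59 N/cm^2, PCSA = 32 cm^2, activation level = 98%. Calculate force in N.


F = sigma * PCSA * activation
F = 59 * 32 * 0.98
F = 1850 N


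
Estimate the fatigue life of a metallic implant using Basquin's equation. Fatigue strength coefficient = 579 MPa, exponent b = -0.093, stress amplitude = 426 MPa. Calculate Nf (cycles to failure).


sigma_a = sigma_f' * (2Nf)^b
2Nf = (sigma_a/sigma_f')^(1/b)
2Nf = (426/579)^(1/-0.093)
2Nf = 27.101893
Nf = 13.55


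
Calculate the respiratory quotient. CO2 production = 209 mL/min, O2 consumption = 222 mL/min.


RQ = VCO2 / VO2
RQ = 209 / 222
RQ = 0.9414


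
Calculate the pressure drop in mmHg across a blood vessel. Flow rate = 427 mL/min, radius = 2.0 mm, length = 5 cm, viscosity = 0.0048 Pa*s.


dP = 8*mu*L*Q / (pi*r^4)
Q = 427 mL/min = 7.11667e-06 m^3/s
dP = 271.837 Pa = 271.837 / 133.322 mmHg = 2.039 mmHg


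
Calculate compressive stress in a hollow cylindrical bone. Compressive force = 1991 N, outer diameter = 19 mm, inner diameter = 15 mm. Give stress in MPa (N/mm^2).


A = pi*(r_o^2 - r_i^2)
r_o = 9.5 mm, r_i = 7.5 mm
A = 106.814 mm^2
sigma = F/A = 1991 / 106.814
sigma = 18.64 MPa


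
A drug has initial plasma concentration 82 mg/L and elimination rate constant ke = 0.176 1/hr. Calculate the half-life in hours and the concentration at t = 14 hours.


t_half = ln(2) / ke = 0.693147 / 0.176 = 3.938 hr
C(t) = C0 * exp(-ke*t) = 82 * exp(-0.176*14)
C(14) = 6.978 mg/L


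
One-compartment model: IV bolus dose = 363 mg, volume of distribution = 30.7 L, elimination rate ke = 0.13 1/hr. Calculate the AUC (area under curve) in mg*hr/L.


C0 = Dose/Vd = 363/30.7 = 11.8241 mg/L
AUC = C0/ke = 11.8241/0.13
AUC = 90.95 mg*hr/L


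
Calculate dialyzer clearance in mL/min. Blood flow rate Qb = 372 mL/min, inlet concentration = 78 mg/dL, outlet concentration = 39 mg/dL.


K = Qb * (Cb_in - Cb_out) / Cb_in
K = 372 * (78 - 39) / 78
K = 186 mL/min


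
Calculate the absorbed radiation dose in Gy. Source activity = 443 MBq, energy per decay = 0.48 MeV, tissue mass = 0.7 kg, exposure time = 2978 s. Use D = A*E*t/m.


A = 443 MBq = 4.4300e+08 Bq
E = 0.48 MeV = 7.6896e-14 J
D = A*E*t/m = 4.4300e+08*7.6896e-14*2978/0.7
D = 0.1449 Gy


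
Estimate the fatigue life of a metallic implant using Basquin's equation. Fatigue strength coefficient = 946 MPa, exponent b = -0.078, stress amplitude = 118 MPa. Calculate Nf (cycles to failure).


sigma_a = sigma_f' * (2Nf)^b
2Nf = (sigma_a/sigma_f')^(1/b)
2Nf = (118/946)^(1/-0.078)
2Nf = 3.8892032e+11
Nf = 1.9446e+11


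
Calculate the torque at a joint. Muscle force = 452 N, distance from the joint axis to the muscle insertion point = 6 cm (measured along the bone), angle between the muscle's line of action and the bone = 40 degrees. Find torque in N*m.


Torque = F * d * sin(theta)   (moment arm = d*sin(theta))
d = 6 cm = 0.06 m
Torque = 452 * 0.06 * sin(40)
Torque = 17.43 N*m


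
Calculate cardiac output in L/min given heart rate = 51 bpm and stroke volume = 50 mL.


CO = HR * SV
CO = 51 * 50 / 1000
CO = 2.55 L/min


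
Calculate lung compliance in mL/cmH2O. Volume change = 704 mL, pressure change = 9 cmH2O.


C = dV / dP
C = 704 / 9
C = 78.22 mL/cmH2O


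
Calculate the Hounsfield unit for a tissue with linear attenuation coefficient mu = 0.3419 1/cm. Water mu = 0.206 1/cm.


HU = ((mu_tissue - mu_water) / mu_water) * 1000
HU = ((0.3419 - 0.206) / 0.206) * 1000
HU = 659.7


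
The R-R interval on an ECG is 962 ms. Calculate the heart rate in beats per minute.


HR = 60 / RR_interval(s)
RR = 962 ms = 0.962 s
HR = 60 / 0.962 = 62.37 bpm


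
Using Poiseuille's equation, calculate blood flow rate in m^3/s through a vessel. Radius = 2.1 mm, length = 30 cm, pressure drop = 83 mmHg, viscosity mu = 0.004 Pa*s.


Q = pi*r^4*dP / (8*mu*L)
r = 0.0021 m, L = 0.3 m
dP = 83 mmHg = 11065.726 Pa
Q = 7.0426e-05 m^3/s


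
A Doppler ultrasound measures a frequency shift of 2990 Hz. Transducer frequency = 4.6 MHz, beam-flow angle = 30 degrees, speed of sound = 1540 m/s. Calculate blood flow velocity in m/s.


v = fd * c / (2 * f0 * cos(theta))
v = 2990 * 1540 / (2 * 4.6000e+06 * cos(30))
v = 0.5779 m/s


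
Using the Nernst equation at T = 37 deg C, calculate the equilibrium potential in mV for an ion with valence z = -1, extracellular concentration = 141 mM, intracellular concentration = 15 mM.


E = (RT/(zF)) * ln(C_out/C_in)
T = 37 + 273.15 = 310.15 K
E = (8.314 * 310.15 / (-1 * 96485)) * ln(141/15)
E = -59.88 mV


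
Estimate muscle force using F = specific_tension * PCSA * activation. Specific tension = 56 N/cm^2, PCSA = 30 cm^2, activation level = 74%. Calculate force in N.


F = sigma * PCSA * activation
F = 56 * 30 * 0.74
F = 1243 N


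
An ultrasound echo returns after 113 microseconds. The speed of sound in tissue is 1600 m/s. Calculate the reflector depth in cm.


depth = c * t / 2
t = 113 us = 1.1300e-04 s
depth = 1600 * 1.1300e-04 / 2
depth = 0.0904 m = 9.04 cm


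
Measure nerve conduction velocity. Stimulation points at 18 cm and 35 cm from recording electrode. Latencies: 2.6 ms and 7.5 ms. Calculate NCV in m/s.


Distance = (35 - 18) / 100 = 0.17 m
dt = (7.5 - 2.6) / 1000 = 0.0049 s
NCV = dist / dt = 34.69 m/s


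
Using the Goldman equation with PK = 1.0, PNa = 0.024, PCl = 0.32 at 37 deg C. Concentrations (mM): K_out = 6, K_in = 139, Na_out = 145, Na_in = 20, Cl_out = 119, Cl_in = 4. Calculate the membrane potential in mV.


Vm = (RT/F)*ln((PK*Ko + PNa*Nao + PCl*Cli)/(PK*Ki + PNa*Nai + PCl*Clo))
Numer = 10.76, Denom = 177.56
Vm = -74.92 mV


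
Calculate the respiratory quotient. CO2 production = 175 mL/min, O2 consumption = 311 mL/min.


RQ = VCO2 / VO2
RQ = 175 / 311
RQ = 0.5627


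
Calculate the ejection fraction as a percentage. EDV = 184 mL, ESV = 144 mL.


SV = EDV - ESV = 184 - 144 = 40 mL
EF = SV/EDV * 100 = 40/184 * 100
EF = 21.74%


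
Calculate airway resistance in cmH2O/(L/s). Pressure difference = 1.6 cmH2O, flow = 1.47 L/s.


R = dP / flow
R = 1.6 / 1.47
R = 1.088 cmH2O/(L/s)


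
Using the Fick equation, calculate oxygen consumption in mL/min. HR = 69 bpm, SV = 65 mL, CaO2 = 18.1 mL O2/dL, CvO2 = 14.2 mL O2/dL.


CO = HR*SV = 69*65/1000 = 4.485 L/min
a-v O2 diff = 18.1 - 14.2 = 3.9 mL/dL
VO2 = CO * (CaO2-CvO2) * 10 dL/L
VO2 = 4.485 * 3.9 * 10
VO2 = 174.9 mL/min


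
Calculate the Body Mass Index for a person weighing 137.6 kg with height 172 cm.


BMI = weight / height^2
height = 172 cm = 1.72 m
BMI = 137.6 / 1.72^2
BMI = 46.51 kg/m^2


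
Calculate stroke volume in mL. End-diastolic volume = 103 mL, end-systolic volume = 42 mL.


SV = EDV - ESV
SV = 103 - 42
SV = 61 mL


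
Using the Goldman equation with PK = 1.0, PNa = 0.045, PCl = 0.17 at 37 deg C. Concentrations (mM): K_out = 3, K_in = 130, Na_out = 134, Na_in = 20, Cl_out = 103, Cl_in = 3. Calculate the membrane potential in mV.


Vm = (RT/F)*ln((PK*Ko + PNa*Nao + PCl*Cli)/(PK*Ki + PNa*Nai + PCl*Clo))
Numer = 9.54, Denom = 148.41
Vm = -73.35 mV


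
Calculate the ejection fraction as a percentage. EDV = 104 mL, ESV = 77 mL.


SV = EDV - ESV = 104 - 77 = 27 mL
EF = SV/EDV * 100 = 27/104 * 100
EF = 25.96%


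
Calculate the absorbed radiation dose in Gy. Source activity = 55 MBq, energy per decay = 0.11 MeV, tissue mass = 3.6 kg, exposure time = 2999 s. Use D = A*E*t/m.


A = 55 MBq = 5.5000e+07 Bq
E = 0.11 MeV = 1.7622e-14 J
D = A*E*t/m = 5.5000e+07*1.7622e-14*2999/3.6
D = 8.0741e-04 Gy


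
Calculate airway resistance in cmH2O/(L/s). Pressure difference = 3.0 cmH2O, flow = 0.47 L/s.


R = dP / flow
R = 3.0 / 0.47
R = 6.383 cmH2O/(L/s)


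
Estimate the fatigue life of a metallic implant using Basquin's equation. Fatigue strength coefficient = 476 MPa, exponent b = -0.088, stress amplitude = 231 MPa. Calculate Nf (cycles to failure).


sigma_a = sigma_f' * (2Nf)^b
2Nf = (sigma_a/sigma_f')^(1/b)
2Nf = (231/476)^(1/-0.088)
2Nf = 3699.3438
Nf = 1850


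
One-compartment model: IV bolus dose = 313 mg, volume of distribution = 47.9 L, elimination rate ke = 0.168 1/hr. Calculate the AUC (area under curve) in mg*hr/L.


C0 = Dose/Vd = 313/47.9 = 6.53445 mg/L
AUC = C0/ke = 6.53445/0.168
AUC = 38.9 mg*hr/L


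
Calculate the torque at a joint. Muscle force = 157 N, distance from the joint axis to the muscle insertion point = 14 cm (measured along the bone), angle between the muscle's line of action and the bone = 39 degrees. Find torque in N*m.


Torque = F * d * sin(theta)   (moment arm = d*sin(theta))
d = 14 cm = 0.14 m
Torque = 157 * 0.14 * sin(39)
Torque = 13.83 N*m


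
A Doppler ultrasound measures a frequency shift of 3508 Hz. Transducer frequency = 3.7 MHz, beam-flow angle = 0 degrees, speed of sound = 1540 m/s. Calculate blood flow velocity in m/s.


v = fd * c / (2 * f0 * cos(theta))
v = 3508 * 1540 / (2 * 3.7000e+06 * cos(0))
v = 0.73 m/s


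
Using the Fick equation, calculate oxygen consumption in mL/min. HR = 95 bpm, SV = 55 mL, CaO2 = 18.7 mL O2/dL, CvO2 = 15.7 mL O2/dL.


CO = HR*SV = 95*55/1000 = 5.225 L/min
a-v O2 diff = 18.7 - 15.7 = 3 mL/dL
VO2 = CO * (CaO2-CvO2) * 10 dL/L
VO2 = 5.225 * 3 * 10
VO2 = 156.8 mL/min


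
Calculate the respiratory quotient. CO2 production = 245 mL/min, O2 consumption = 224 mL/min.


RQ = VCO2 / VO2
RQ = 245 / 224
RQ = 1.094


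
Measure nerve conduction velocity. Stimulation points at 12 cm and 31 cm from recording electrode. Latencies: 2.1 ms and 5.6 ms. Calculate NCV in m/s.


Distance = (31 - 12) / 100 = 0.19 m
dt = (5.6 - 2.1) / 1000 = 0.0035 s
NCV = dist / dt = 54.29 m/s


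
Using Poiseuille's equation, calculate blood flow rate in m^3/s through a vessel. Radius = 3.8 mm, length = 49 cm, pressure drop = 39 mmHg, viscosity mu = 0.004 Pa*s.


Q = pi*r^4*dP / (8*mu*L)
r = 0.0038 m, L = 0.49 m
dP = 39 mmHg = 5199.558 Pa
Q = 2.1722e-04 m^3/s


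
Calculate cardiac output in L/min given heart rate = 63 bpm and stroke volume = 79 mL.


CO = HR * SV
CO = 63 * 79 / 1000
CO = 4.977 L/min


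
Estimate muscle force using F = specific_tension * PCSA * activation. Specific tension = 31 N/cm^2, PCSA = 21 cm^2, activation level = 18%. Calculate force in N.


F = sigma * PCSA * activation
F = 31 * 21 * 0.18
F = 117.2 N
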